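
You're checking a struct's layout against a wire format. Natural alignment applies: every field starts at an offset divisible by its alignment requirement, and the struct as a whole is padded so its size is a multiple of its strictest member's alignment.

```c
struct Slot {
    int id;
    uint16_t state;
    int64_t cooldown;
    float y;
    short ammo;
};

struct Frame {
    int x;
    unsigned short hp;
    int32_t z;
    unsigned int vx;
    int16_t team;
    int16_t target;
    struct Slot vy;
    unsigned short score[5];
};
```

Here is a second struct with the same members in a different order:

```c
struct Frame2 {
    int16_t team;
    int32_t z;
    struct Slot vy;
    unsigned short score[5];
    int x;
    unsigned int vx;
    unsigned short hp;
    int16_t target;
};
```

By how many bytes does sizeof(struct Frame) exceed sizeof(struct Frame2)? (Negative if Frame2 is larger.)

Slot: @0: id [4B, align 4] → 4; @4: state [2B, align 2] → 6; +2 pad (align 8); @8: cooldown [8B, align 8] → 16; @16: y [4B, align 4] → 20; @20: ammo [2B, align 2] → 22; +2 tail pad (align 8); size 24, align 8
@0: x [4B, align 4] → 4
@4: hp [2B, align 2] → 6
+2 pad (align 4)
@8: z [4B, align 4] → 12
@12: vx [4B, align 4] → 16
@16: team [2B, align 2] → 18
@18: target [2B, align 2] → 20
+4 pad (align 8)
@24: vy [24B, align 8] → 48
@48: score [10B, align 2] → 58
+6 tail pad (align 8)
size 64, align 8
— Frame2 —
@0: team [2B, align 2] → 2
+2 pad (align 4)
@4: z [4B, align 4] → 8
@8: vy [24B, align 8] → 32
@32: score [10B, align 2] → 42
+2 pad (align 4)
@44: x [4B, align 4] → 48
@48: vx [4B, align 4] → 52
@52: hp [2B, align 2] → 54
@54: target [2B, align 2] → 56
size 56, align 8
64 − 56 = 8

8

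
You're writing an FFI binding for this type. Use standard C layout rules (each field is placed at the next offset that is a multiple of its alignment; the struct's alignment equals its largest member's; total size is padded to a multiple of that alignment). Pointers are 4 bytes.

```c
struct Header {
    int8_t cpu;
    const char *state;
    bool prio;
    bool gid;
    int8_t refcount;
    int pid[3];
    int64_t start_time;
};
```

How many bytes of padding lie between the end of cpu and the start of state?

3

@0: cpu [1B, align 1] → 1
+3 pad (align 4)
@4: state [4B, align 4] → 8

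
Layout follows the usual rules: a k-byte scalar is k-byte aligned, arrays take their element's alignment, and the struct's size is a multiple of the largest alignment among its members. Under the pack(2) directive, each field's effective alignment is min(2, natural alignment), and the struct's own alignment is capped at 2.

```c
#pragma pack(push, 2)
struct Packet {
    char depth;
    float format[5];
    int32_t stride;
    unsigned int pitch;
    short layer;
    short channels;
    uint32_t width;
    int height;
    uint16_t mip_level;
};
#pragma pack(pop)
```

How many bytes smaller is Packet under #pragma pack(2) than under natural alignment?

4

natural layout:
  depth at 0 (size 1, align 1) → ends 1
  pad 3 to align 4 for format
  format at 4 (size 20, align 4) → ends 24
  stride at 24 (size 4, align 4) → ends 28
  pitch at 28 (size 4, align 4) → ends 32
  layer at 32 (size 2, align 2) → ends 34
  channels at 34 (size 2, align 2) → ends 36
  width at 36 (size 4, align 4) → ends 40
  height at 40 (size 4, align 4) → ends 44
  mip_level at 44 (size 2, align 2) → ends 46
  tail pad 2 to reach multiple of 4
  total 48 bytes, alignment 4
packed(2) layout:
  depth at 0 (size 1, align 1) → ends 1
  pad 1 to align 2 for format
  format at 2 (size 20, align 2) → ends 22
  stride at 22 (size 4, align 2) → ends 26
  pitch at 26 (size 4, align 2) → ends 30
  layer at 30 (size 2, align 2) → ends 32
  channels at 32 (size 2, align 2) → ends 34
  width at 34 (size 4, align 2) → ends 38
  height at 38 (size 4, align 2) → ends 42
  mip_level at 42 (size 2, align 2) → ends 44
  total 44 bytes, alignment 2
48 − 44 = 4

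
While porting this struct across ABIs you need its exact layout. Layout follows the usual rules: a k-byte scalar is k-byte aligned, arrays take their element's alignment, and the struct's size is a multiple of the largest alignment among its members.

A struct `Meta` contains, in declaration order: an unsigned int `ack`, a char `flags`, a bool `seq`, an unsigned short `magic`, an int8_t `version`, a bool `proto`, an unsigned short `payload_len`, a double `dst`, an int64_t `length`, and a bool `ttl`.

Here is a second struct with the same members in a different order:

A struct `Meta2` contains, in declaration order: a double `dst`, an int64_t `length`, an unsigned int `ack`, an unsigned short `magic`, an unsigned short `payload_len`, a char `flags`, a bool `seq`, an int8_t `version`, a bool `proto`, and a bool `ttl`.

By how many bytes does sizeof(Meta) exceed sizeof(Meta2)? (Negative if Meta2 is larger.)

ack at 0 (size 4, align 4) → ends 4
flags at 4 (size 1, align 1) → ends 5
seq at 5 (size 1, align 1) → ends 6
magic at 6 (size 2, align 2) → ends 8
version at 8 (size 1, align 1) → ends 9
proto at 9 (size 1, align 1) → ends 10
payload_len at 10 (size 2, align 2) → ends 12
pad 4 to align 8 for dst
dst at 16 (size 8, align 8) → ends 24
length at 24 (size 8, align 8) → ends 32
ttl at 32 (size 1, align 1) → ends 33
tail pad 7 to reach multiple of 8
total 40 bytes, alignment 8
— Meta2 —
dst at 0 (size 8, align 8) → ends 8
length at 8 (size 8, align 8) → ends 16
ack at 16 (size 4, align 4) → ends 20
magic at 20 (size 2, align 2) → ends 22
payload_len at 22 (size 2, align 2) → ends 24
flags at 24 (size 1, align 1) → ends 25
seq at 25 (size 1, align 1) → ends 26
version at 26 (size 1, align 1) → ends 27
proto at 27 (size 1, align 1) → ends 28
ttl at 28 (size 1, align 1) → ends 29
tail pad 3 to reach multiple of 8
total 32 bytes, alignment 8
40 − 32 = 8

8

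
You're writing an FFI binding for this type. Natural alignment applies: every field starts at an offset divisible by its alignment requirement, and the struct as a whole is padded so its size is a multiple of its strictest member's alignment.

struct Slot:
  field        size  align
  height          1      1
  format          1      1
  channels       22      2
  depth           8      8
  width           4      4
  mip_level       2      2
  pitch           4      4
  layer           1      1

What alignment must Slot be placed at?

member alignments: height=1, format=1, channels=2, depth=8, width=4, mip_level=2, pitch=4, layer=1
max = 8

8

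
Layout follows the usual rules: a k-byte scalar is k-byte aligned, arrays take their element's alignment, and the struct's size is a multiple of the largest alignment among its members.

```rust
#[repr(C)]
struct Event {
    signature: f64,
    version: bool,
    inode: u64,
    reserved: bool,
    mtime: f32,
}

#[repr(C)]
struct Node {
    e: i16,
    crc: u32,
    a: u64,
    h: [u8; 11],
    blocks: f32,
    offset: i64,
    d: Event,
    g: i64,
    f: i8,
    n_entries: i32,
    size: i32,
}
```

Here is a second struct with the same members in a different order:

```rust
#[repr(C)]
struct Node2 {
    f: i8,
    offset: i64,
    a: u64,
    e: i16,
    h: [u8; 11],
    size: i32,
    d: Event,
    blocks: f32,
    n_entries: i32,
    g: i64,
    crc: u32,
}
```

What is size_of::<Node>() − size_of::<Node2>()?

-8

Event: signature at 0 (size 8, align 8) → ends 8; version at 8 (size 1, align 1) → ends 9; pad 7 to align 8 for inode; inode at 16 (size 8, align 8) → ends 24; reserved at 24 (size 1, align 1) → ends 25; pad 3 to align 4 for mtime; mtime at 28 (size 4, align 4) → ends 32; total 32 bytes, alignment 8
e at 0 (size 2, align 2) → ends 2
pad 2 to align 4 for crc
crc at 4 (size 4, align 4) → ends 8
a at 8 (size 8, align 8) → ends 16
h at 16 (size 11, align 1) → ends 27
pad 1 to align 4 for blocks
blocks at 28 (size 4, align 4) → ends 32
offset at 32 (size 8, align 8) → ends 40
d at 40 (size 32, align 8) → ends 72
g at 72 (size 8, align 8) → ends 80
f at 80 (size 1, align 1) → ends 81
pad 3 to align 4 for n_entries
n_entries at 84 (size 4, align 4) → ends 88
size at 88 (size 4, align 4) → ends 92
tail pad 4 to reach multiple of 8
total 96 bytes, alignment 8
— Node2 —
f at 0 (size 1, align 1) → ends 1
pad 7 to align 8 for offset
offset at 8 (size 8, align 8) → ends 16
a at 16 (size 8, align 8) → ends 24
e at 24 (size 2, align 2) → ends 26
h at 26 (size 11, align 1) → ends 37
pad 3 to align 4 for size
size at 40 (size 4, align 4) → ends 44
pad 4 to align 8 for d
d at 48 (size 32, align 8) → ends 80
blocks at 80 (size 4, align 4) → ends 84
n_entries at 84 (size 4, align 4) → ends 88
g at 88 (size 8, align 8) → ends 96
crc at 96 (size 4, align 4) → ends 100
tail pad 4 to reach multiple of 8
total 104 bytes, alignment 8
96 − 104 = -8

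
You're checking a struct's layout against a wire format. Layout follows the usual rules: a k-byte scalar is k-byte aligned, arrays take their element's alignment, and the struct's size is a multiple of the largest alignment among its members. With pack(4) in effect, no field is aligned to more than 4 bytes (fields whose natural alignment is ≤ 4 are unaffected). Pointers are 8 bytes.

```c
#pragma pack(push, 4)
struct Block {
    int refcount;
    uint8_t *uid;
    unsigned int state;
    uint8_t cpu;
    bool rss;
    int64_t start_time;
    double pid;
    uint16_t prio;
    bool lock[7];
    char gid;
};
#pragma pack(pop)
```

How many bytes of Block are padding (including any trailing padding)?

4

@0: refcount [4B, align 4] → 4
@4: uid [8B, align 4] → 12
@12: state [4B, align 4] → 16
@16: cpu [1B, align 1] → 17
@17: rss [1B, align 1] → 18
+2 pad (align 4)
@20: start_time [8B, align 4] → 28
@28: pid [8B, align 4] → 36
@36: prio [2B, align 2] → 38
@38: lock [7B, align 1] → 45
@45: gid [1B, align 1] → 46
+2 tail pad (align 4)
size 48, align 4
data bytes 44, size 48 → padding 4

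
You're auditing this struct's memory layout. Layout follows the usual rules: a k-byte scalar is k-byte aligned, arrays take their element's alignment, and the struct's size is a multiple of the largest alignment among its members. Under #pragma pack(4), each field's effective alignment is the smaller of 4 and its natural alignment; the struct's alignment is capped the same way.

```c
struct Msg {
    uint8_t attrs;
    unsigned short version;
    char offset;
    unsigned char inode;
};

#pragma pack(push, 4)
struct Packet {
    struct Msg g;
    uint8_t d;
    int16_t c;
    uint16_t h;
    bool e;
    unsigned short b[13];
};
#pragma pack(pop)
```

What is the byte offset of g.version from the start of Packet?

2

Msg: 0..1  attrs  (1B, 1-aligned); 1..2  -- padding (1B); 2..4  version  (2B, 2-aligned); 4..5  offset  (1B, 1-aligned); 5..6  inode  (1B, 1-aligned); sizeof = 6, alignof = 2
0..6  g  (6B, 2-aligned)
within Msg: version at 2
0 + 2 = 2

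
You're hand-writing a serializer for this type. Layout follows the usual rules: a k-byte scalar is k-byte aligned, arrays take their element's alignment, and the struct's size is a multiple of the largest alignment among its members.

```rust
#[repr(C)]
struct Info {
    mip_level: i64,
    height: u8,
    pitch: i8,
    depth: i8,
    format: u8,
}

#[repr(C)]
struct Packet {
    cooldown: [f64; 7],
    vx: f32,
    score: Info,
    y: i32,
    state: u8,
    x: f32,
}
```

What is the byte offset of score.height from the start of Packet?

72

Info: mip_level at 0 (size 8, align 8) → ends 8; height at 8 (size 1, align 1) → ends 9; pitch at 9 (size 1, align 1) → ends 10; depth at 10 (size 1, align 1) → ends 11; format at 11 (size 1, align 1) → ends 12; tail pad 4 to reach multiple of 8; total 16 bytes, alignment 8
cooldown at 0 (size 56, align 8) → ends 56
vx at 56 (size 4, align 4) → ends 60
pad 4 to align 8 for score
score at 64 (size 16, align 8) → ends 80
within Info: height at 8
64 + 8 = 72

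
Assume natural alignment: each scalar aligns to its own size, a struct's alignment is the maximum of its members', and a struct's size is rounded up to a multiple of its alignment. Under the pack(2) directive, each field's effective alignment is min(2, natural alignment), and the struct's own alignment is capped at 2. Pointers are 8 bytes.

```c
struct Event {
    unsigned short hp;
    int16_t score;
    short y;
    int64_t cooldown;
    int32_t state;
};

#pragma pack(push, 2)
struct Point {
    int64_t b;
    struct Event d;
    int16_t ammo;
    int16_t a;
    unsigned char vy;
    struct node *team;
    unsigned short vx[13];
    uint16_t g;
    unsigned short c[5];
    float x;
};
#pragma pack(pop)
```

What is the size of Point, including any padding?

Event: @0: hp [2B, align 2] → 2; @2: score [2B, align 2] → 4; @4: y [2B, align 2] → 6; +2 pad (align 8); @8: cooldown [8B, align 8] → 16; @16: state [4B, align 4] → 20; +4 tail pad (align 8); size 24, align 8
@0: b [8B, align 2] → 8
@8: d [24B, align 2] → 32
@32: ammo [2B, align 2] → 34
@34: a [2B, align 2] → 36
@36: vy [1B, align 1] → 37
+1 pad (align 2)
@38: team [8B, align 2] → 46
@46: vx [26B, align 2] → 72
@72: g [2B, align 2] → 74
@74: c [10B, align 2] → 84
@84: x [4B, align 2] → 88
size 88, align 2

88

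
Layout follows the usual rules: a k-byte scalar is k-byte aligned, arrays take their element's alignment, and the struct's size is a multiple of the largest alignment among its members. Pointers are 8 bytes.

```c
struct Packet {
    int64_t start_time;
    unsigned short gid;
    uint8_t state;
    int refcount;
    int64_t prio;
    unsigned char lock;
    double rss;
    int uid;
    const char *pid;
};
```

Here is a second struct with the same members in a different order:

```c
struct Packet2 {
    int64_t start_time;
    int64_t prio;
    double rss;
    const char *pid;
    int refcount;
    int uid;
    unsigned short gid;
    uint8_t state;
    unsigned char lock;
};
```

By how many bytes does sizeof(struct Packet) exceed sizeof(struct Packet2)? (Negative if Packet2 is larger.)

@0: start_time [8B, align 8] → 8
@8: gid [2B, align 2] → 10
@10: state [1B, align 1] → 11
+1 pad (align 4)
@12: refcount [4B, align 4] → 16
@16: prio [8B, align 8] → 24
@24: lock [1B, align 1] → 25
+7 pad (align 8)
@32: rss [8B, align 8] → 40
@40: uid [4B, align 4] → 44
+4 pad (align 8)
@48: pid [8B, align 8] → 56
size 56, align 8
— Packet2 —
@0: start_time [8B, align 8] → 8
@8: prio [8B, align 8] → 16
@16: rss [8B, align 8] → 24
@24: pid [8B, align 8] → 32
@32: refcount [4B, align 4] → 36
@36: uid [4B, align 4] → 40
@40: gid [2B, align 2] → 42
@42: state [1B, align 1] → 43
@43: lock [1B, align 1] → 44
+4 tail pad (align 8)
size 48, align 8
56 − 48 = 8

8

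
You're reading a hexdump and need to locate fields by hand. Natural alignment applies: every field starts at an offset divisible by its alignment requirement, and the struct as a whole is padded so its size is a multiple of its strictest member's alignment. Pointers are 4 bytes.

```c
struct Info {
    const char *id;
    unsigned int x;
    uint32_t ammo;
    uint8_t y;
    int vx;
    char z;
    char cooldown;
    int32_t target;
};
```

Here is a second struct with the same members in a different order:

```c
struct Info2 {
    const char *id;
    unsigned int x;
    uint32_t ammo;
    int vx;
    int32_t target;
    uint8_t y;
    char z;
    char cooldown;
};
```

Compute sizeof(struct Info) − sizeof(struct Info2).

4

@0: id [4B, align 4] → 4
@4: x [4B, align 4] → 8
@8: ammo [4B, align 4] → 12
@12: y [1B, align 1] → 13
+3 pad (align 4)
@16: vx [4B, align 4] → 20
@20: z [1B, align 1] → 21
@21: cooldown [1B, align 1] → 22
+2 pad (align 4)
@24: target [4B, align 4] → 28
size 28, align 4
— Info2 —
@0: id [4B, align 4] → 4
@4: x [4B, align 4] → 8
@8: ammo [4B, align 4] → 12
@12: vx [4B, align 4] → 16
@16: target [4B, align 4] → 20
@20: y [1B, align 1] → 21
@21: z [1B, align 1] → 22
@22: cooldown [1B, align 1] → 23
+1 tail pad (align 4)
size 24, align 4
28 − 24 = 4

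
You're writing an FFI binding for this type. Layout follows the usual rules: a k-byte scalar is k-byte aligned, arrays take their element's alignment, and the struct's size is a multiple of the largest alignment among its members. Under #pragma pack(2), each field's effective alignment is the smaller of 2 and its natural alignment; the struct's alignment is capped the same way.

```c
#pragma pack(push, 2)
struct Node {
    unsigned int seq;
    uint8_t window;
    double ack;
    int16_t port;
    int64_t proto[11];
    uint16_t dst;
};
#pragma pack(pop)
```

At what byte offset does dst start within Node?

@0: seq [4B, align 2] → 4
@4: window [1B, align 1] → 5
+1 pad (align 2)
@6: ack [8B, align 2] → 14
@14: port [2B, align 2] → 16
@16: proto [88B, align 2] → 104
@104: dst [2B, align 2] → 106

104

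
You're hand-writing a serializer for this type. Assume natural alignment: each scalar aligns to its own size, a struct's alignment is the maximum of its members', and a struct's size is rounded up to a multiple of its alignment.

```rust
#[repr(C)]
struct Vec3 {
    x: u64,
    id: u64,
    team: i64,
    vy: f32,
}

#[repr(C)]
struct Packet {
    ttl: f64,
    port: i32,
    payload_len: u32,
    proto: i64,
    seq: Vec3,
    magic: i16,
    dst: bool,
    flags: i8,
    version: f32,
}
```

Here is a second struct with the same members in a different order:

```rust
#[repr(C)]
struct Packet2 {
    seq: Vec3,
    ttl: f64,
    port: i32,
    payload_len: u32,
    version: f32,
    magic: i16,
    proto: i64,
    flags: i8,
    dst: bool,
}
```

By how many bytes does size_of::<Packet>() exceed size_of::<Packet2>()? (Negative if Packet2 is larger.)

-8

Vec3: x at 0 (size 8, align 8) → ends 8; id at 8 (size 8, align 8) → ends 16; team at 16 (size 8, align 8) → ends 24; vy at 24 (size 4, align 4) → ends 28; tail pad 4 to reach multiple of 8; total 32 bytes, alignment 8
ttl at 0 (size 8, align 8) → ends 8
port at 8 (size 4, align 4) → ends 12
payload_len at 12 (size 4, align 4) → ends 16
proto at 16 (size 8, align 8) → ends 24
seq at 24 (size 32, align 8) → ends 56
magic at 56 (size 2, align 2) → ends 58
dst at 58 (size 1, align 1) → ends 59
flags at 59 (size 1, align 1) → ends 60
version at 60 (size 4, align 4) → ends 64
total 64 bytes, alignment 8
— Packet2 —
seq at 0 (size 32, align 8) → ends 32
ttl at 32 (size 8, align 8) → ends 40
port at 40 (size 4, align 4) → ends 44
payload_len at 44 (size 4, align 4) → ends 48
version at 48 (size 4, align 4) → ends 52
magic at 52 (size 2, align 2) → ends 54
pad 2 to align 8 for proto
proto at 56 (size 8, align 8) → ends 64
flags at 64 (size 1, align 1) → ends 65
dst at 65 (size 1, align 1) → ends 66
tail pad 6 to reach multiple of 8
total 72 bytes, alignment 8
64 − 72 = -8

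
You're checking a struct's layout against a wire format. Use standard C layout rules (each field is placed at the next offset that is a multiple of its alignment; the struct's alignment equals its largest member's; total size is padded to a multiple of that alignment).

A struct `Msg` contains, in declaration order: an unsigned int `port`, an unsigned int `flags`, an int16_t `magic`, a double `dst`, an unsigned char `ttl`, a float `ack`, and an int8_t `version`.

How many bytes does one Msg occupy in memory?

port at 0 (size 4, align 4) → ends 4
flags at 4 (size 4, align 4) → ends 8
magic at 8 (size 2, align 2) → ends 10
pad 6 to align 8 for dst
dst at 16 (size 8, align 8) → ends 24
ttl at 24 (size 1, align 1) → ends 25
pad 3 to align 4 for ack
ack at 28 (size 4, align 4) → ends 32
version at 32 (size 1, align 1) → ends 33
tail pad 7 to reach multiple of 8
total 40 bytes, alignment 8

40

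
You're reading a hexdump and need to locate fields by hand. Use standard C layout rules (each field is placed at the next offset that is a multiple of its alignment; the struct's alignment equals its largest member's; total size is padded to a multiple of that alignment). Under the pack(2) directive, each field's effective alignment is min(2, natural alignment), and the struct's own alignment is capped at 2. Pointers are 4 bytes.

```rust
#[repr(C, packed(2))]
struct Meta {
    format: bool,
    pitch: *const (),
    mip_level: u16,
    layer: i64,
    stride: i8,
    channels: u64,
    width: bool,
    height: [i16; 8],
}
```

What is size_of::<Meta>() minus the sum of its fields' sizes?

3

format at 0 (size 1, align 1) → ends 1
pad 1 to align 2 for pitch
pitch at 2 (size 4, align 2) → ends 6
mip_level at 6 (size 2, align 2) → ends 8
layer at 8 (size 8, align 2) → ends 16
stride at 16 (size 1, align 1) → ends 17
pad 1 to align 2 for channels
channels at 18 (size 8, align 2) → ends 26
width at 26 (size 1, align 1) → ends 27
pad 1 to align 2 for height
height at 28 (size 16, align 2) → ends 44
total 44 bytes, alignment 2
data bytes 41, size 44 → padding 3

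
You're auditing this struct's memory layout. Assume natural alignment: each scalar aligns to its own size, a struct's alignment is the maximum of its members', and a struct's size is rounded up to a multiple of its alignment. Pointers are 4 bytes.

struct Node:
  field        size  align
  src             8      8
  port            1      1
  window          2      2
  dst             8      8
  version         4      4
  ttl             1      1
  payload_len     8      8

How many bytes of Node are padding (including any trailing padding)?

8

src at 0 (size 8, align 8) → ends 8
port at 8 (size 1, align 1) → ends 9
pad 1 to align 2 for window
window at 10 (size 2, align 2) → ends 12
pad 4 to align 8 for dst
dst at 16 (size 8, align 8) → ends 24
version at 24 (size 4, align 4) → ends 28
ttl at 28 (size 1, align 1) → ends 29
pad 3 to align 8 for payload_len
payload_len at 32 (size 8, align 8) → ends 40
total 40 bytes, alignment 8
data bytes 32, size 40 → padding 8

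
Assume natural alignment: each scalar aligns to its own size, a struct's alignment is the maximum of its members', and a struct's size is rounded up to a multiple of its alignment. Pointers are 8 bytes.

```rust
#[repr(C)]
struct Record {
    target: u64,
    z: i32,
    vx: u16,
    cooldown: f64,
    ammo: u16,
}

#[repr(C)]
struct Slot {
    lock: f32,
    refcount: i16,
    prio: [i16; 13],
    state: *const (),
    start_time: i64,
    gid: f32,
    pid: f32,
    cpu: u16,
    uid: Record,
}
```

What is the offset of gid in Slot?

48

Record: @0: target [8B, align 8] → 8; @8: z [4B, align 4] → 12; @12: vx [2B, align 2] → 14; +2 pad (align 8); @16: cooldown [8B, align 8] → 24; @24: ammo [2B, align 2] → 26; +6 tail pad (align 8); size 32, align 8
@0: lock [4B, align 4] → 4
@4: refcount [2B, align 2] → 6
@6: prio [26B, align 2] → 32
@32: state [8B, align 8] → 40
@40: start_time [8B, align 8] → 48
@48: gid [4B, align 4] → 52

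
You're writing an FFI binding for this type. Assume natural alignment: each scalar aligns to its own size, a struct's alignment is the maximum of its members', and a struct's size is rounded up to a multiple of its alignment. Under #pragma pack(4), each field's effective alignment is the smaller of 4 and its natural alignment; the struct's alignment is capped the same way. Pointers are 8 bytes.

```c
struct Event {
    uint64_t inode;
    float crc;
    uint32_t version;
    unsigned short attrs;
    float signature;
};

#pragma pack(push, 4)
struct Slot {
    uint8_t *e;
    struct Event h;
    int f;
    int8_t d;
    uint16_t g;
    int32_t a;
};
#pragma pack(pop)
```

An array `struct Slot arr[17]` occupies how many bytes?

748

Event: inode at 0 (size 8, align 8) → ends 8; crc at 8 (size 4, align 4) → ends 12; version at 12 (size 4, align 4) → ends 16; attrs at 16 (size 2, align 2) → ends 18; pad 2 to align 4 for signature; signature at 20 (size 4, align 4) → ends 24; total 24 bytes, alignment 8
e at 0 (size 8, align 4) → ends 8
h at 8 (size 24, align 4) → ends 32
f at 32 (size 4, align 4) → ends 36
d at 36 (size 1, align 1) → ends 37
pad 1 to align 2 for g
g at 38 (size 2, align 2) → ends 40
a at 40 (size 4, align 4) → ends 44
total 44 bytes, alignment 4
array of 17: 17 × 44 = 748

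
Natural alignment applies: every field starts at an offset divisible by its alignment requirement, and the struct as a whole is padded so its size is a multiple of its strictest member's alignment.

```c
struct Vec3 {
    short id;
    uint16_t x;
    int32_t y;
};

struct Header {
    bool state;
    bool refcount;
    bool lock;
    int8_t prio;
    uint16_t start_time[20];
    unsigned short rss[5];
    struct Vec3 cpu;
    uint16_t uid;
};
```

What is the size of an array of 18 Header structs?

Vec3: @0: id [2B, align 2] → 2; @2: x [2B, align 2] → 4; @4: y [4B, align 4] → 8; size 8, align 4
@0: state [1B, align 1] → 1
@1: refcount [1B, align 1] → 2
@2: lock [1B, align 1] → 3
@3: prio [1B, align 1] → 4
@4: start_time [40B, align 2] → 44
@44: rss [10B, align 2] → 54
+2 pad (align 4)
@56: cpu [8B, align 4] → 64
@64: uid [2B, align 2] → 66
+2 tail pad (align 4)
size 68, align 4
array of 18: 18 × 68 = 1224

1224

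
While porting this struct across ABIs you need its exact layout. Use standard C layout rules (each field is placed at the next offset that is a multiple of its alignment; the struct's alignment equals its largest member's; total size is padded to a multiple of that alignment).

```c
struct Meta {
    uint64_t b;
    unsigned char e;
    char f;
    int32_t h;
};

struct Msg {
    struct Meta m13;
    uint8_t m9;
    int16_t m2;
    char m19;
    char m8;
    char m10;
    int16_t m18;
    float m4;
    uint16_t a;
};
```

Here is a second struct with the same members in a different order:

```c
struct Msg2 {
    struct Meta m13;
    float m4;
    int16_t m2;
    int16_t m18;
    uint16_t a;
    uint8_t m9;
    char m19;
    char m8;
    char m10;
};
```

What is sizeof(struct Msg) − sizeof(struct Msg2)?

Meta: b at 0 (size 8, align 8) → ends 8; e at 8 (size 1, align 1) → ends 9; f at 9 (size 1, align 1) → ends 10; pad 2 to align 4 for h; h at 12 (size 4, align 4) → ends 16; total 16 bytes, alignment 8
m13 at 0 (size 16, align 8) → ends 16
m9 at 16 (size 1, align 1) → ends 17
pad 1 to align 2 for m2
m2 at 18 (size 2, align 2) → ends 20
m19 at 20 (size 1, align 1) → ends 21
m8 at 21 (size 1, align 1) → ends 22
m10 at 22 (size 1, align 1) → ends 23
pad 1 to align 2 for m18
m18 at 24 (size 2, align 2) → ends 26
pad 2 to align 4 for m4
m4 at 28 (size 4, align 4) → ends 32
a at 32 (size 2, align 2) → ends 34
tail pad 6 to reach multiple of 8
total 40 bytes, alignment 8
— Msg2 —
m13 at 0 (size 16, align 8) → ends 16
m4 at 16 (size 4, align 4) → ends 20
m2 at 20 (size 2, align 2) → ends 22
m18 at 22 (size 2, align 2) → ends 24
a at 24 (size 2, align 2) → ends 26
m9 at 26 (size 1, align 1) → ends 27
m19 at 27 (size 1, align 1) → ends 28
m8 at 28 (size 1, align 1) → ends 29
m10 at 29 (size 1, align 1) → ends 30
tail pad 2 to reach multiple of 8
total 32 bytes, alignment 8
40 − 32 = 8

8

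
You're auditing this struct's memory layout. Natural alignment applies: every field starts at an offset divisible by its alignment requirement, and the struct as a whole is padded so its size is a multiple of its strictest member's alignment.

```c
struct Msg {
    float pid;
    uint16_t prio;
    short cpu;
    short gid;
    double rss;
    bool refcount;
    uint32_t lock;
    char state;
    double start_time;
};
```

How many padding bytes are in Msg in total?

16

pid at 0 (size 4, align 4) → ends 4
prio at 4 (size 2, align 2) → ends 6
cpu at 6 (size 2, align 2) → ends 8
gid at 8 (size 2, align 2) → ends 10
pad 6 to align 8 for rss
rss at 16 (size 8, align 8) → ends 24
refcount at 24 (size 1, align 1) → ends 25
pad 3 to align 4 for lock
lock at 28 (size 4, align 4) → ends 32
state at 32 (size 1, align 1) → ends 33
pad 7 to align 8 for start_time
start_time at 40 (size 8, align 8) → ends 48
total 48 bytes, alignment 8
data bytes 32, size 48 → padding 16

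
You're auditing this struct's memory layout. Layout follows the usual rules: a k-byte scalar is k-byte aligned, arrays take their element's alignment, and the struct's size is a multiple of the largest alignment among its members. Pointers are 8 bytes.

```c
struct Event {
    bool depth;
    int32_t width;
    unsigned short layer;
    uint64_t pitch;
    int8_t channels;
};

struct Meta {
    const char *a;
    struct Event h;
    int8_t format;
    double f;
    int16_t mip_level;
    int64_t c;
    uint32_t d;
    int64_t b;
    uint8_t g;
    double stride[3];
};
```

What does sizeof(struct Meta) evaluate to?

120

Event: @0: depth [1B, align 1] → 1; +3 pad (align 4); @4: width [4B, align 4] → 8; @8: layer [2B, align 2] → 10; +6 pad (align 8); @16: pitch [8B, align 8] → 24; @24: channels [1B, align 1] → 25; +7 tail pad (align 8); size 32, align 8
@0: a [8B, align 8] → 8
@8: h [32B, align 8] → 40
@40: format [1B, align 1] → 41
+7 pad (align 8)
@48: f [8B, align 8] → 56
@56: mip_level [2B, align 2] → 58
+6 pad (align 8)
@64: c [8B, align 8] → 72
@72: d [4B, align 4] → 76
+4 pad (align 8)
@80: b [8B, align 8] → 88
@88: g [1B, align 1] → 89
+7 pad (align 8)
@96: stride [24B, align 8] → 120
size 120, align 8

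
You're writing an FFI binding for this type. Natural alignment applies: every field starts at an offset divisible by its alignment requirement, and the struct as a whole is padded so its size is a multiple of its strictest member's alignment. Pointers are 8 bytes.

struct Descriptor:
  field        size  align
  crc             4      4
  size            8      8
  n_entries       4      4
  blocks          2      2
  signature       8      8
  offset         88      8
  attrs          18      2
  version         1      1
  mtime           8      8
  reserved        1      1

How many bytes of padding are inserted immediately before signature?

2

@0: crc [4B, align 4] → 4
+4 pad (align 8)
@8: size [8B, align 8] → 16
@16: n_entries [4B, align 4] → 20
@20: blocks [2B, align 2] → 22
+2 pad (align 8)
@24: signature [8B, align 8] → 32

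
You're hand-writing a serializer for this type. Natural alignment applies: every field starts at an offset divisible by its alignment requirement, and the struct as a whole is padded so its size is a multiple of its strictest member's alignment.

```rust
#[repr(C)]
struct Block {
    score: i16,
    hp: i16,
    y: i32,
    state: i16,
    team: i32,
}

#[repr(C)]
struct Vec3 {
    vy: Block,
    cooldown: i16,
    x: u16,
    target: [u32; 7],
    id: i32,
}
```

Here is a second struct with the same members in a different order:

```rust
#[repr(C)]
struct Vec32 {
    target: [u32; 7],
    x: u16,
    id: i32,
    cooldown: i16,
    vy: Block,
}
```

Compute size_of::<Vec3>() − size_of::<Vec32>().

-4

Block: @0: score [2B, align 2] → 2; @2: hp [2B, align 2] → 4; @4: y [4B, align 4] → 8; @8: state [2B, align 2] → 10; +2 pad (align 4); @12: team [4B, align 4] → 16; size 16, align 4
@0: vy [16B, align 4] → 16
@16: cooldown [2B, align 2] → 18
@18: x [2B, align 2] → 20
@20: target [28B, align 4] → 48
@48: id [4B, align 4] → 52
size 52, align 4
— Vec32 —
@0: target [28B, align 4] → 28
@28: x [2B, align 2] → 30
+2 pad (align 4)
@32: id [4B, align 4] → 36
@36: cooldown [2B, align 2] → 38
+2 pad (align 4)
@40: vy [16B, align 4] → 56
size 56, align 4
52 − 56 = -4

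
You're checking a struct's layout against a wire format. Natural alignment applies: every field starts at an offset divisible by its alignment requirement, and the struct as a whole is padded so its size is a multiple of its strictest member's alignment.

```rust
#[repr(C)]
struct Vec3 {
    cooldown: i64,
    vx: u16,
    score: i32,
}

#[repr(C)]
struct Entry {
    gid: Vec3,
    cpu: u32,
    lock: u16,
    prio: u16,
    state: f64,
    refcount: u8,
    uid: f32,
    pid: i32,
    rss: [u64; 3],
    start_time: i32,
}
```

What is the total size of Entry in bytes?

80 bytes

Vec3: 0..8  cooldown  (8B, 8-aligned); 8..10  vx  (2B, 2-aligned); 10..12  -- padding (2B); 12..16  score  (4B, 4-aligned); sizeof = 16, alignof = 8
0..16  gid  (16B, 8-aligned)
16..20  cpu  (4B, 4-aligned)
20..22  lock  (2B, 2-aligned)
22..24  prio  (2B, 2-aligned)
24..32  state  (8B, 8-aligned)
32..33  refcount  (1B, 1-aligned)
33..36  -- padding (3B)
36..40  uid  (4B, 4-aligned)
40..44  pid  (4B, 4-aligned)
44..48  -- padding (4B)
48..72  rss  (24B, 8-aligned)
72..76  start_time  (4B, 4-aligned)
76..80  -- tail padding (4B)
sizeof = 80, alignof = 8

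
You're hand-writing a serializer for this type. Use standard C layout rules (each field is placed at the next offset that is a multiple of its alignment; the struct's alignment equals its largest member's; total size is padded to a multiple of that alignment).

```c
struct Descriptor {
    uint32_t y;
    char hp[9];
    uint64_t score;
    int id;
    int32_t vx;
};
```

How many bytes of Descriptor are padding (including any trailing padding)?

3

0..4  y  (4B, 4-aligned)
4..13  hp  (9B, 1-aligned)
13..16  -- padding (3B)
16..24  score  (8B, 8-aligned)
24..28  id  (4B, 4-aligned)
28..32  vx  (4B, 4-aligned)
sizeof = 32, alignof = 8
data bytes 29, size 32 → padding 3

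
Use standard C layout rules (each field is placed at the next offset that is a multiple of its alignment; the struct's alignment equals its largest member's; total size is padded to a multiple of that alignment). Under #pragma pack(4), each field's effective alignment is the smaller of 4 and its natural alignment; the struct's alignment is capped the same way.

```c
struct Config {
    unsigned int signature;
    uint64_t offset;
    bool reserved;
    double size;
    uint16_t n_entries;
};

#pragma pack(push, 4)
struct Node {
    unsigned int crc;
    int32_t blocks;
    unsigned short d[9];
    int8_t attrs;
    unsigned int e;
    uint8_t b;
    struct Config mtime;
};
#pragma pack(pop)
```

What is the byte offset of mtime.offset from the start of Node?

Config: @0: signature [4B, align 4] → 4; +4 pad (align 8); @8: offset [8B, align 8] → 16; @16: reserved [1B, align 1] → 17; +7 pad (align 8); @24: size [8B, align 8] → 32; @32: n_entries [2B, align 2] → 34; +6 tail pad (align 8); size 40, align 8
@0: crc [4B, align 4] → 4
@4: blocks [4B, align 4] → 8
@8: d [18B, align 2] → 26
@26: attrs [1B, align 1] → 27
+1 pad (align 4)
@28: e [4B, align 4] → 32
@32: b [1B, align 1] → 33
+3 pad (align 4)
@36: mtime [40B, align 4] → 76
within Config: offset at 8
36 + 8 = 44

44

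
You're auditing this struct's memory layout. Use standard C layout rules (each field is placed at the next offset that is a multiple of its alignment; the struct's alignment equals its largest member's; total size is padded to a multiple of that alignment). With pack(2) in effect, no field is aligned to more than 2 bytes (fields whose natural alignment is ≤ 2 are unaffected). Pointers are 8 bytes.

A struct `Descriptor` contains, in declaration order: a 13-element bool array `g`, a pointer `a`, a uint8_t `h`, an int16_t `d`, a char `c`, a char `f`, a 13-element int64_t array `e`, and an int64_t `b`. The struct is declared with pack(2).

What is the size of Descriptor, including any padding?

140

g at 0 (size 13, align 1) → ends 13
pad 1 to align 2 for a
a at 14 (size 8, align 2) → ends 22
h at 22 (size 1, align 1) → ends 23
pad 1 to align 2 for d
d at 24 (size 2, align 2) → ends 26
c at 26 (size 1, align 1) → ends 27
f at 27 (size 1, align 1) → ends 28
e at 28 (size 104, align 2) → ends 132
b at 132 (size 8, align 2) → ends 140
total 140 bytes, alignment 2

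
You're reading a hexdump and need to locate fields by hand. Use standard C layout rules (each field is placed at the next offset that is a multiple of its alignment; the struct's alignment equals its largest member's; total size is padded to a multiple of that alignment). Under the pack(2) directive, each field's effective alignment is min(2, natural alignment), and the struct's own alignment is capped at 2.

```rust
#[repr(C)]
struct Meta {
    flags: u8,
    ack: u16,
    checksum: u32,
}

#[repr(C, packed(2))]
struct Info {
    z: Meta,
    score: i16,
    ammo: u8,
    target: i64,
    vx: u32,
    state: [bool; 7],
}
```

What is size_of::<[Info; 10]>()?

Meta: @0: flags [1B, align 1] → 1; +1 pad (align 2); @2: ack [2B, align 2] → 4; @4: checksum [4B, align 4] → 8; size 8, align 4
@0: z [8B, align 2] → 8
@8: score [2B, align 2] → 10
@10: ammo [1B, align 1] → 11
+1 pad (align 2)
@12: target [8B, align 2] → 20
@20: vx [4B, align 2] → 24
@24: state [7B, align 1] → 31
+1 tail pad (align 2)
size 32, align 2
array of 10: 10 × 32 = 320

320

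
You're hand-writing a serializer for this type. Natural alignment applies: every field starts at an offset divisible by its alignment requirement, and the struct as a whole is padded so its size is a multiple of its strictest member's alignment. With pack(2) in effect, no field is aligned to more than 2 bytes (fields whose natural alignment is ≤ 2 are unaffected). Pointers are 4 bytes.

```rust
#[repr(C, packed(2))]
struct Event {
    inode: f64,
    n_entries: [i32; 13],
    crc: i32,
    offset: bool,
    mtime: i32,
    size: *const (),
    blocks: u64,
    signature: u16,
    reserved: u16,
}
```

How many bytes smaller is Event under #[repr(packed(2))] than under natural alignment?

natural layout:
  @0: inode [8B, align 8] → 8
  @8: n_entries [52B, align 4] → 60
  @60: crc [4B, align 4] → 64
  @64: offset [1B, align 1] → 65
  +3 pad (align 4)
  @68: mtime [4B, align 4] → 72
  @72: size [4B, align 4] → 76
  +4 pad (align 8)
  @80: blocks [8B, align 8] → 88
  @88: signature [2B, align 2] → 90
  @90: reserved [2B, align 2] → 92
  +4 tail pad (align 8)
  size 96, align 8
packed(2) layout:
  @0: inode [8B, align 2] → 8
  @8: n_entries [52B, align 2] → 60
  @60: crc [4B, align 2] → 64
  @64: offset [1B, align 1] → 65
  +1 pad (align 2)
  @66: mtime [4B, align 2] → 70
  @70: size [4B, align 2] → 74
  @74: blocks [8B, align 2] → 82
  @82: signature [2B, align 2] → 84
  @84: reserved [2B, align 2] → 86
  size 86, align 2
96 − 86 = 10

10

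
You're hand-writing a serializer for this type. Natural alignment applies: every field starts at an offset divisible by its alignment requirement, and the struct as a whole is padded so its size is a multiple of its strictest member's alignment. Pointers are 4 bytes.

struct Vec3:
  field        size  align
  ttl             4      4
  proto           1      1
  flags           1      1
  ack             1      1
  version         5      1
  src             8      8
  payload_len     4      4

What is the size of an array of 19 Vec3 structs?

608

@0: ttl [4B, align 4] → 4
@4: proto [1B, align 1] → 5
@5: flags [1B, align 1] → 6
@6: ack [1B, align 1] → 7
@7: version [5B, align 1] → 12
+4 pad (align 8)
@16: src [8B, align 8] → 24
@24: payload_len [4B, align 4] → 28
+4 tail pad (align 8)
size 32, align 8
array of 19: 19 × 32 = 608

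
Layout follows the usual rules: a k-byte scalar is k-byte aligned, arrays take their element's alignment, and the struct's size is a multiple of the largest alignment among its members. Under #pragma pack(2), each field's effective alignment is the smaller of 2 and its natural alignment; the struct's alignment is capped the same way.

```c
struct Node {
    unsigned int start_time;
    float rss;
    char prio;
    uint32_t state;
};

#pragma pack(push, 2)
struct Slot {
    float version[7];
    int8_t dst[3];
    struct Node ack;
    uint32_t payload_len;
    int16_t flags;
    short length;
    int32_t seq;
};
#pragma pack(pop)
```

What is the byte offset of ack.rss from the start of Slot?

36

Node: start_time at 0 (size 4, align 4) → ends 4; rss at 4 (size 4, align 4) → ends 8; prio at 8 (size 1, align 1) → ends 9; pad 3 to align 4 for state; state at 12 (size 4, align 4) → ends 16; total 16 bytes, alignment 4
version at 0 (size 28, align 2) → ends 28
dst at 28 (size 3, align 1) → ends 31
pad 1 to align 2 for ack
ack at 32 (size 16, align 2) → ends 48
within Node: rss at 4
32 + 4 = 36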